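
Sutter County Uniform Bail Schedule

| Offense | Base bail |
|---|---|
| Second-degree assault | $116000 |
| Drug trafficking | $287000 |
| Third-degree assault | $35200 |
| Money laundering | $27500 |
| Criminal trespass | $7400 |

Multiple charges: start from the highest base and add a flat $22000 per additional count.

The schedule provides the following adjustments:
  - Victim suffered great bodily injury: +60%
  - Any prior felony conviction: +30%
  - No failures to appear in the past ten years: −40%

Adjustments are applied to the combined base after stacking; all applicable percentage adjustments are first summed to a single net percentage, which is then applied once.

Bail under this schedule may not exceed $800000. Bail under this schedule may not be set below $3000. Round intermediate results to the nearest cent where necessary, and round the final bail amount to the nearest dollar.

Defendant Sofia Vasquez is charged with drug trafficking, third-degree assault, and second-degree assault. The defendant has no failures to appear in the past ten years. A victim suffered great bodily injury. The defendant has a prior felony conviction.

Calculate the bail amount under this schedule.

$496500

Base amounts from the schedule: drug trafficking $287000; third-degree assault $35200; second-degree assault $116000.
Stacking rule: highest base plus $22000 per additional charge. Highest is drug trafficking at $287000; 2 additional charges → +$44000. Combined base = $331000.
Net percentage adjustment: +60% +30% −40% = +50%. $331000 × 1.5 = $496500.
$496500 is within the $800000 maximum.
$496500 is at or above the $3000 minimum.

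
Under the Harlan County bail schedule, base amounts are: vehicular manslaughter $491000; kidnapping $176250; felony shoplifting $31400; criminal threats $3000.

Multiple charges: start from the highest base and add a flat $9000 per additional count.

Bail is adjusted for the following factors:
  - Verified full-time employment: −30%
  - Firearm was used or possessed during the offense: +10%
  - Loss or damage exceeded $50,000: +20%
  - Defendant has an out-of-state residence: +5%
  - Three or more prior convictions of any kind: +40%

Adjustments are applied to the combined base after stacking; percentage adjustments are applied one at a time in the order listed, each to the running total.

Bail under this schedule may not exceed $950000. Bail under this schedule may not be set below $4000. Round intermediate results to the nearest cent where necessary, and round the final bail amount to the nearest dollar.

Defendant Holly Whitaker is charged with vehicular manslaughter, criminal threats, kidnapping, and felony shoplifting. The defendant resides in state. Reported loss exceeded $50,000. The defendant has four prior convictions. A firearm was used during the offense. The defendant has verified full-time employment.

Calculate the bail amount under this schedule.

$670085

Base amounts from the schedule: vehicular manslaughter $491000; criminal threats $3000; kidnapping $176250; felony shoplifting $31400.
Stacking rule: highest base plus $9000 per additional charge. Highest is vehicular manslaughter at $491000; 3 additional charges → +$27000. Combined base = $518000.
Verified full-time employment (−30%): $518000 × 0.7 = $362600.
Firearm was used or possessed during the offense (+10%): $362600 × 1.1 = $398860.
Loss or damage exceeded $50,000 (+20%): $398860 × 1.2 = $478632.
Three or more prior convictions of any kind (+40%): $478632 × 1.4 = $670084.80.
$670084.80 is within the $950000 maximum.
$670084.80 is at or above the $4000 minimum.
Rounded to the nearest dollar: $670085.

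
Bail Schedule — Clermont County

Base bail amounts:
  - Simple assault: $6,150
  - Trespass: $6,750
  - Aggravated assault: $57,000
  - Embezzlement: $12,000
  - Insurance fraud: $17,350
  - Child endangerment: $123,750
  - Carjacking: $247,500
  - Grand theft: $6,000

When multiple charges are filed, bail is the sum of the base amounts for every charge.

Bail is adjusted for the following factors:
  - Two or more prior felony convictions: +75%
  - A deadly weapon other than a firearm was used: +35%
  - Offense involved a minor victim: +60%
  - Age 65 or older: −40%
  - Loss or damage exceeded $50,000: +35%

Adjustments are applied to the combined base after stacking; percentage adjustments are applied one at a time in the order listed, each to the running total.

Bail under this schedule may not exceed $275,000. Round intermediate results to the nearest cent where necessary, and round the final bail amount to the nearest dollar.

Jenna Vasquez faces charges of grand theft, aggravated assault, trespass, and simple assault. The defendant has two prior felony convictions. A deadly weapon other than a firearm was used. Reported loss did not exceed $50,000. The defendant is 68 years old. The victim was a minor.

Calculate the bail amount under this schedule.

Base amounts from the schedule: grand theft $6,000; aggravated assault $57,000; trespass $6,750; simple assault $6,150.
Stacking rule: sum of all bases. $6,000 + $57,000 + $6,750 + $6,150 = $75,900.
Two or more prior felony convictions (+75%): $75,900 × 1.75 = $132,825.
A deadly weapon other than a firearm was used (+35%): $132,825 × 1.35 = $179,313.75.
Offense involved a minor victim (+60%): $179,313.75 × 1.6 = $286,902.
Age 65 or older (−40%): $286,902 × 0.6 = $172,141.20.
$172,141.20 is within the $275,000 maximum.
Rounded to the nearest dollar: $172,141.

$172,141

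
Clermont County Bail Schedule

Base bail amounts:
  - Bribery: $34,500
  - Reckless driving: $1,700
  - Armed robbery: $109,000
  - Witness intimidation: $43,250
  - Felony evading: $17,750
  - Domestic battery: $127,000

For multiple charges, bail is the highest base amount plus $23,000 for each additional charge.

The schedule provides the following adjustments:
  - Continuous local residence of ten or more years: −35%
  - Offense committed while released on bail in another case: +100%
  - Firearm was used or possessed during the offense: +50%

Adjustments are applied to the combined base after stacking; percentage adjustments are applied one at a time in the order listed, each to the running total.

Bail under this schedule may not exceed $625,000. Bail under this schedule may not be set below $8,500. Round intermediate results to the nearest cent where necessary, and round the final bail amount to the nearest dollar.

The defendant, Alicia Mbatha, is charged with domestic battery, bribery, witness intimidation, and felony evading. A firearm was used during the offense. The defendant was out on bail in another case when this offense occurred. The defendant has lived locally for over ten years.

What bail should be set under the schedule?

Base amounts from the schedule: domestic battery $127,000; bribery $34,500; witness intimidation $43,250; felony evading $17,750.
Stacking rule: highest base plus $23,000 per additional charge. Highest is domestic battery at $127,000; 3 additional charges → +$69,000. Combined base = $196,000.
Continuous local residence of ten or more years (−35%): $196,000 × 0.65 = $127,400.
Offense committed while released on bail in another case (+100%): $127,400 × 2 = $254,800.
Firearm was used or possessed during the offense (+50%): $254,800 × 1.5 = $382,200.
$382,200 is within the $625,000 maximum.
$382,200 is at or above the $8,500 minimum.

$382,200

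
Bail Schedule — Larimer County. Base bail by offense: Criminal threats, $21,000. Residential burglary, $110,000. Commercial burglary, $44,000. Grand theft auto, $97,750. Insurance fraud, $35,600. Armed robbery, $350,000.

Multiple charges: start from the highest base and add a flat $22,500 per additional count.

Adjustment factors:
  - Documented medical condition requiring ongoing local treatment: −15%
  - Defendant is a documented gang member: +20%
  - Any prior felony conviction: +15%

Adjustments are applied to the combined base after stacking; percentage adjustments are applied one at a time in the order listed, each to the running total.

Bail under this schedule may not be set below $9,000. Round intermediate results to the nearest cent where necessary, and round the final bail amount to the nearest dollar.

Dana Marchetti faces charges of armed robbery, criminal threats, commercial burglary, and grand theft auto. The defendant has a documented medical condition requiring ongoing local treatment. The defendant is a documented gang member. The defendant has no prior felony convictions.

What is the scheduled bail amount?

$425,850

Base amounts from the schedule: armed robbery $350,000; criminal threats $21,000; commercial burglary $44,000; grand theft auto $97,750.
Stacking rule: highest base plus $22,500 per additional charge. Highest is armed robbery at $350,000; 3 additional charges → +$67,500. Combined base = $417,500.
Documented medical condition requiring ongoing local treatment (−15%): $417,500 × 0.85 = $354,875.
Defendant is a documented gang member (+20%): $354,875 × 1.2 = $425,850.
$425,850 is at or above the $9,000 minimum.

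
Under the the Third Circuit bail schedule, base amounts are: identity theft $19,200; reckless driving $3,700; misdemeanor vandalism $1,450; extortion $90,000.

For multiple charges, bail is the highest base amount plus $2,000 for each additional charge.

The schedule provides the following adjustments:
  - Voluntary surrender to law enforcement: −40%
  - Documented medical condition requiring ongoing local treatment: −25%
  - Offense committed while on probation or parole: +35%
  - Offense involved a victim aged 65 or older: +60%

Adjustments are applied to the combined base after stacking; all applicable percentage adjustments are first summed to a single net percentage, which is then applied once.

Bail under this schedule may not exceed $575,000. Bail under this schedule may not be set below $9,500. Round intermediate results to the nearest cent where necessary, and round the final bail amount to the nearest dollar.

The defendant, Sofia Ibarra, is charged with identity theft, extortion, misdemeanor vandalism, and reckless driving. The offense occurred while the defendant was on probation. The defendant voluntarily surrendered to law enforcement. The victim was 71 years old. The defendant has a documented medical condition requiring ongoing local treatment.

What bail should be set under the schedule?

$124,800

Base amounts from the schedule: identity theft $19,200; extortion $90,000; misdemeanor vandalism $1,450; reckless driving $3,700.
Stacking rule: highest base plus $2,000 per additional charge. Highest is extortion at $90,000; 3 additional charges → +$6,000. Combined base = $96,000.
Net percentage adjustment: −40% −25% +35% +60% = +30%. $96,000 × 1.3 = $124,800.
$124,800 is within the $575,000 maximum.
$124,800 is at or above the $9,500 minimum.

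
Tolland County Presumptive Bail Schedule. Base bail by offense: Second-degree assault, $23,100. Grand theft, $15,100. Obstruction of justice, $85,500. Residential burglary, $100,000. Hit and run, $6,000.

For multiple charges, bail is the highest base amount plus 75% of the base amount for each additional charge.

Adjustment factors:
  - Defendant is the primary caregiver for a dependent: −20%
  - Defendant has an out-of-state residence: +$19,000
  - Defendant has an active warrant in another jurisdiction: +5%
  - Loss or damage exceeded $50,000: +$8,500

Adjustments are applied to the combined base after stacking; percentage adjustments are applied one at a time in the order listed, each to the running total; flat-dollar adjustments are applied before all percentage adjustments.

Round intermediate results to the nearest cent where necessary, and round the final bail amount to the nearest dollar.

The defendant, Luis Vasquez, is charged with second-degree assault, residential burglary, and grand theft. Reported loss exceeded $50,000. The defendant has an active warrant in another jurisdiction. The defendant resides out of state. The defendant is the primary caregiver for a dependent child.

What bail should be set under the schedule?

Base amounts from the schedule: second-degree assault $23,100; residential burglary $100,000; grand theft $15,100.
Stacking rule: highest base plus 75% of each additional charge. Highest is residential burglary at $100,000. Additional: $23,100 × 75% = $17,325; $15,100 × 75% = $11,325. Combined base = $100,000 + $28,650 = $128,650.
Defendant has an out-of-state residence (+$19,000 flat): $128,650 + $19,000 = $147,650.
Loss or damage exceeded $50,000 (+$8,500 flat): $147,650 + $8,500 = $156,150.
Defendant is the primary caregiver for a dependent (−20%): $156,150 × 0.8 = $124,920.
Defendant has an active warrant in another jurisdiction (+5%): $124,920 × 1.05 = $131,166.

$131,166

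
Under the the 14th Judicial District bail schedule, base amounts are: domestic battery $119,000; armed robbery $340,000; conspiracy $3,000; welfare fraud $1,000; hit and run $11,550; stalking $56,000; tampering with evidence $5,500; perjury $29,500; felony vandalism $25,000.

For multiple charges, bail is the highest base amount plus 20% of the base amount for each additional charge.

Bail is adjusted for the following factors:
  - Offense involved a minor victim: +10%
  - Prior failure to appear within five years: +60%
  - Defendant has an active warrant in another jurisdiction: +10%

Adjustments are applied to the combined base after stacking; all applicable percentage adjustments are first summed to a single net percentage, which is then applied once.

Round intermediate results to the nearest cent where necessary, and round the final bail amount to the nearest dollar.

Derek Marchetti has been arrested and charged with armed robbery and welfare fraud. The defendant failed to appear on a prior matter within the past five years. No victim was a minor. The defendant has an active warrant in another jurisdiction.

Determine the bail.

$578,340

Base amounts from the schedule: armed robbery $340,000; welfare fraud $1,000.
Stacking rule: highest base plus 20% of each additional charge. Highest is armed robbery at $340,000. Additional: $1,000 × 20% = $200. Combined base = $340,000 + $200 = $340,200.
Net percentage adjustment: +60% +10% = +70%. $340,200 × 1.7 = $578,340.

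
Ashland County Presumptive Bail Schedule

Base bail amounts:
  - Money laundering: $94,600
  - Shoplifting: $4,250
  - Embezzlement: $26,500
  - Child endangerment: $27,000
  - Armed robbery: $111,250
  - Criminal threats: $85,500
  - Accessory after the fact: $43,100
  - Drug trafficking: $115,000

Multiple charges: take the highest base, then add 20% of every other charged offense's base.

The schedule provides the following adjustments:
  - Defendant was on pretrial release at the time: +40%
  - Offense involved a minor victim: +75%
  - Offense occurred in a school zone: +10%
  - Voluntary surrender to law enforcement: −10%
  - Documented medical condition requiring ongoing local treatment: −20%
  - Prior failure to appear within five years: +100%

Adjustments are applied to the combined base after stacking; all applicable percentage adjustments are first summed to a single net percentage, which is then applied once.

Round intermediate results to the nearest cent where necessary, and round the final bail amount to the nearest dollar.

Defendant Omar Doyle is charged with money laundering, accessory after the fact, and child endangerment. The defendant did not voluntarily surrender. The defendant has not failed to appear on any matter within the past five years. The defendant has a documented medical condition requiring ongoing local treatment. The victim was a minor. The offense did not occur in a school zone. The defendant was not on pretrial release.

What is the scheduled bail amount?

Base amounts from the schedule: money laundering $94,600; accessory after the fact $43,100; child endangerment $27,000.
Stacking rule: highest base plus 20% of each additional charge. Highest is money laundering at $94,600. Additional: $43,100 × 20% = $8,620; $27,000 × 20% = $5,400. Combined base = $94,600 + $14,020 = $108,620.
Net percentage adjustment: +75% −20% = +55%. $108,620 × 1.55 = $168,361.

$168,361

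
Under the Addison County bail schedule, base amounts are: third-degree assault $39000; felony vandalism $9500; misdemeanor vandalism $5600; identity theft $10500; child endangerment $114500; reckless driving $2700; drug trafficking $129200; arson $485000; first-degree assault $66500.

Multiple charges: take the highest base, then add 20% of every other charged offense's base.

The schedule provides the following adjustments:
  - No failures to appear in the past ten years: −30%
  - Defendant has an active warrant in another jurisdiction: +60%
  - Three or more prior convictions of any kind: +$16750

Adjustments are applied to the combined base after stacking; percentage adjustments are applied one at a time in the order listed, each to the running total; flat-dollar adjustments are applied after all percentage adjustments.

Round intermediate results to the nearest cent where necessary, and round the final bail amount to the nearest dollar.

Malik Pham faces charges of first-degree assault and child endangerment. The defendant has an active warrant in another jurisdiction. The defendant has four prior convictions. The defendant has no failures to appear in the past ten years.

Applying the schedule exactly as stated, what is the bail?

Base amounts from the schedule: first-degree assault $66500; child endangerment $114500.
Stacking rule: highest base plus 20% of each additional charge. Highest is child endangerment at $114500. Additional: $66500 × 20% = $13300. Combined base = $114500 + $13300 = $127800.
No failures to appear in the past ten years (−30%): $127800 × 0.7 = $89460.
Defendant has an active warrant in another jurisdiction (+60%): $89460 × 1.6 = $143136.
Three or more prior convictions of any kind (+$16750 flat): $143136 + $16750 = $159886.

$159886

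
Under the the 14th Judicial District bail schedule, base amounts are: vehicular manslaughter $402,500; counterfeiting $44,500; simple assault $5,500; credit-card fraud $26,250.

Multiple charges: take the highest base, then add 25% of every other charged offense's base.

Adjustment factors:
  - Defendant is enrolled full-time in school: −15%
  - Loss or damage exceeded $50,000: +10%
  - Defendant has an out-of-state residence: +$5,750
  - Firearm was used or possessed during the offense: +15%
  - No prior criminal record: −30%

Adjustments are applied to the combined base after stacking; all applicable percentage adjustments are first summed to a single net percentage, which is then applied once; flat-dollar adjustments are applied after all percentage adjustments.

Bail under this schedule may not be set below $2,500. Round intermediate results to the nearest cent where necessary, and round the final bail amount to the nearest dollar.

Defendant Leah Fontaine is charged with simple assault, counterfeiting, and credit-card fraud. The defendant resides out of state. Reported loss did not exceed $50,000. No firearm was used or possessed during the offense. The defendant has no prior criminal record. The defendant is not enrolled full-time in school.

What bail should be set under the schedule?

$42,456

Base amounts from the schedule: simple assault $5,500; counterfeiting $44,500; credit-card fraud $26,250.
Stacking rule: highest base plus 25% of each additional charge. Highest is counterfeiting at $44,500. Additional: $5,500 × 25% = $1,375; $26,250 × 25% = $6,562.50. Combined base = $44,500 + $7,937.50 = $52,437.50.
No prior criminal record (−30%): $52,437.50 × 0.7 = $36,706.25.
Defendant has an out-of-state residence (+$5,750 flat): $36,706.25 + $5,750 = $42,456.25.
$42,456.25 is at or above the $2,500 minimum.
Rounded to the nearest dollar: $42,456.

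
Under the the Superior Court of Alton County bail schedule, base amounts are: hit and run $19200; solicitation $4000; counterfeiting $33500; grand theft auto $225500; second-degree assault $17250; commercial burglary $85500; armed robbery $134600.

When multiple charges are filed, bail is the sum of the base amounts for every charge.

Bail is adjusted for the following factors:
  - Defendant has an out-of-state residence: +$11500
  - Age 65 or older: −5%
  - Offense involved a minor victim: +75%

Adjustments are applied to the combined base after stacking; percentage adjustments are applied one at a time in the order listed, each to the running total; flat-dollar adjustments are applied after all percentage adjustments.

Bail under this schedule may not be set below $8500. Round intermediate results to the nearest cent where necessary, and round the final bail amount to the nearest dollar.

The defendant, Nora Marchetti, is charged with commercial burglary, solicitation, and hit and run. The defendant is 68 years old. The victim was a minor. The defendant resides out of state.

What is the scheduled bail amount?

$192214

Base amounts from the schedule: commercial burglary $85500; solicitation $4000; hit and run $19200.
Stacking rule: sum of all bases. $85500 + $4000 + $19200 = $108700.
Age 65 or older (−5%): $108700 × 0.95 = $103265.
Offense involved a minor victim (+75%): $103265 × 1.75 = $180713.75.
Defendant has an out-of-state residence (+$11500 flat): $180713.75 + $11500 = $192213.75.
$192213.75 is at or above the $8500 minimum.
Rounded to the nearest dollar: $192214.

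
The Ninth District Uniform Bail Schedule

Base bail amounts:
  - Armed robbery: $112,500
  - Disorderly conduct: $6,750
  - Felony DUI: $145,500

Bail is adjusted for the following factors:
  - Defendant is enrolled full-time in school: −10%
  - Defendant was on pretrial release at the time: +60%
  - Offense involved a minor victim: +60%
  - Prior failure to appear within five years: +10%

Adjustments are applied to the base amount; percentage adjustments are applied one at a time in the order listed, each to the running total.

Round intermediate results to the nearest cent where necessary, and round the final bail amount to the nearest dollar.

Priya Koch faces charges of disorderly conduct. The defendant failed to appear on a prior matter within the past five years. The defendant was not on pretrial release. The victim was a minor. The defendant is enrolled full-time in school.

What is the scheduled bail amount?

$10,692

Base amounts from the schedule: disorderly conduct $6,750.
Single charge. Combined base = $6,750.
Defendant is enrolled full-time in school (−10%): $6,750 × 0.9 = $6,075.
Offense involved a minor victim (+60%): $6,075 × 1.6 = $9,720.
Prior failure to appear within five years (+10%): $9,720 × 1.1 = $10,692.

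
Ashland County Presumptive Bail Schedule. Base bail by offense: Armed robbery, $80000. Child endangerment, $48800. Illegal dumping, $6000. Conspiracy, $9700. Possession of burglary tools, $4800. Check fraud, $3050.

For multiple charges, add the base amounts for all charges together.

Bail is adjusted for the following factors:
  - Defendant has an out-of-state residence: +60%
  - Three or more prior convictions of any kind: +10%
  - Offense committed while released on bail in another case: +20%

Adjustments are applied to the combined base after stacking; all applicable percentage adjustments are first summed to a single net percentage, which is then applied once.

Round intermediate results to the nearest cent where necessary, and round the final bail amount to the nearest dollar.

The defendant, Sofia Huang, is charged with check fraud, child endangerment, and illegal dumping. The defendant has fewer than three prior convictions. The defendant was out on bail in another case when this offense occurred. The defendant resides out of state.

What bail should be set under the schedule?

$104130

Base amounts from the schedule: check fraud $3050; child endangerment $48800; illegal dumping $6000.
Stacking rule: sum of all bases. $3050 + $48800 + $6000 = $57850.
Net percentage adjustment: +60% +20% = +80%. $57850 × 1.8 = $104130.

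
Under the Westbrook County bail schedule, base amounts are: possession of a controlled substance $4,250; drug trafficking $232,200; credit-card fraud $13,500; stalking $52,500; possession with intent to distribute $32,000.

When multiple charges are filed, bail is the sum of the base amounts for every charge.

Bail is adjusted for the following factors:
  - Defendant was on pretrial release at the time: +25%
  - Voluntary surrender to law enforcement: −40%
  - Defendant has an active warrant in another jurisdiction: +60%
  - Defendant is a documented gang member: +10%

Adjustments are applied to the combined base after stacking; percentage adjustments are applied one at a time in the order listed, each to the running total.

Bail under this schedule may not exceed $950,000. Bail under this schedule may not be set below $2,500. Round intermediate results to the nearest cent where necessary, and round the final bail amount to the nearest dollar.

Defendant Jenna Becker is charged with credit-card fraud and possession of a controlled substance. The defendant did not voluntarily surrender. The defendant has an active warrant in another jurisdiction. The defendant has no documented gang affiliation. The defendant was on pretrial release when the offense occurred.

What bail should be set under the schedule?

$35,500

Base amounts from the schedule: credit-card fraud $13,500; possession of a controlled substance $4,250.
Stacking rule: sum of all bases. $13,500 + $4,250 = $17,750.
Defendant was on pretrial release at the time (+25%): $17,750 × 1.25 = $22,187.50.
Defendant has an active warrant in another jurisdiction (+60%): $22,187.50 × 1.6 = $35,500.
$35,500 is within the $950,000 maximum.
$35,500 is at or above the $2,500 minimum.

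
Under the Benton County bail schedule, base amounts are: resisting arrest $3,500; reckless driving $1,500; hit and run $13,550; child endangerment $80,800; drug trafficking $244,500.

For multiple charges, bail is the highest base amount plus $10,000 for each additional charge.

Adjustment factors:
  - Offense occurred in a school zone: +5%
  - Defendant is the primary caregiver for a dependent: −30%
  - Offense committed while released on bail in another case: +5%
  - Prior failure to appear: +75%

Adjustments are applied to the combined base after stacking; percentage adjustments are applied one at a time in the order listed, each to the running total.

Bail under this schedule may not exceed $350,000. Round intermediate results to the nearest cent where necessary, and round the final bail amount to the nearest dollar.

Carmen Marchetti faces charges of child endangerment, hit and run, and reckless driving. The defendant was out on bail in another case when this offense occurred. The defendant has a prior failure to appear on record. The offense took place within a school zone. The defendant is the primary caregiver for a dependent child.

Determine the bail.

$136,137

Base amounts from the schedule: child endangerment $80,800; hit and run $13,550; reckless driving $1,500.
Stacking rule: highest base plus $10,000 per additional charge. Highest is child endangerment at $80,800; 2 additional charges → +$20,000. Combined base = $100,800.
Offense occurred in a school zone (+5%): $100,800 × 1.05 = $105,840.
Defendant is the primary caregiver for a dependent (−30%): $105,840 × 0.7 = $74,088.
Offense committed while released on bail in another case (+5%): $74,088 × 1.05 = $77,792.40.
Prior failure to appear (+75%): $77,792.40 × 1.75 = $136,136.70.
$136,136.70 is within the $350,000 maximum.
Rounded to the nearest dollar: $136,137.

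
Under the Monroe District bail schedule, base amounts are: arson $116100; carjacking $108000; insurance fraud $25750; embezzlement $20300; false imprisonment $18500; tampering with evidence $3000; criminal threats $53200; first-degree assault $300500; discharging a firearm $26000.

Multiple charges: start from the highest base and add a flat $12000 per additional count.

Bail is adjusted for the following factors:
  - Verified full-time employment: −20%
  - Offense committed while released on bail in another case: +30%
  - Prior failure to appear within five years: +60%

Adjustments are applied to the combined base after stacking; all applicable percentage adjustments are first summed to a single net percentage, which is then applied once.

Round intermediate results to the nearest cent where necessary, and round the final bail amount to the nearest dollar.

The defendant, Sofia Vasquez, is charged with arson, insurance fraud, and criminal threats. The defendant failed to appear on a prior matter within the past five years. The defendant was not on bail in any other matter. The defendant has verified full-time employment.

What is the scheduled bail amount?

Base amounts from the schedule: arson $116100; insurance fraud $25750; criminal threats $53200.
Stacking rule: highest base plus $12000 per additional charge. Highest is arson at $116100; 2 additional charges → +$24000. Combined base = $140100.
Net percentage adjustment: −20% +60% = +40%. $140100 × 1.4 = $196140.

$196140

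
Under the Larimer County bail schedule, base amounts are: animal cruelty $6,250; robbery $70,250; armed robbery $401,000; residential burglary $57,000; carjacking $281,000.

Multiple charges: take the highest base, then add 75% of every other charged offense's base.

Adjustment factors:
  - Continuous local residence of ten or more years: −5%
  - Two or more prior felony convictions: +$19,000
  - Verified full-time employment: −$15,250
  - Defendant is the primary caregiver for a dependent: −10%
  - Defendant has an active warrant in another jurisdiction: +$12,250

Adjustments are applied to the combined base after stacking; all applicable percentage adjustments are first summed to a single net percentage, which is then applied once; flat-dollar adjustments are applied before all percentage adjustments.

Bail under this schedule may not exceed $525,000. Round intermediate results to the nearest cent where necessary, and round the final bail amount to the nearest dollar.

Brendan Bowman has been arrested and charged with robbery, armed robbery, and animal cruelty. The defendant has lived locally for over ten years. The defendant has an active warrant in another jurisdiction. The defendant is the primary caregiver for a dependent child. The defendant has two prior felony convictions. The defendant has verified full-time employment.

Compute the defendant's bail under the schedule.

$403,219

Base amounts from the schedule: robbery $70,250; armed robbery $401,000; animal cruelty $6,250.
Stacking rule: highest base plus 75% of each additional charge. Highest is armed robbery at $401,000. Additional: $70,250 × 75% = $52,687.50; $6,250 × 75% = $4,687.50. Combined base = $401,000 + $57,375 = $458,375.
Two or more prior felony convictions (+$19,000 flat): $458,375 + $19,000 = $477,375.
Verified full-time employment (−$15,250 flat): $477,375 − $15,250 = $462,125.
Defendant has an active warrant in another jurisdiction (+$12,250 flat): $462,125 + $12,250 = $474,375.
Net percentage adjustment: −5% −10% = −15%. $474,375 × 0.85 = $403,218.75.
$403,218.75 is within the $525,000 maximum.
Rounded to the nearest dollar: $403,219.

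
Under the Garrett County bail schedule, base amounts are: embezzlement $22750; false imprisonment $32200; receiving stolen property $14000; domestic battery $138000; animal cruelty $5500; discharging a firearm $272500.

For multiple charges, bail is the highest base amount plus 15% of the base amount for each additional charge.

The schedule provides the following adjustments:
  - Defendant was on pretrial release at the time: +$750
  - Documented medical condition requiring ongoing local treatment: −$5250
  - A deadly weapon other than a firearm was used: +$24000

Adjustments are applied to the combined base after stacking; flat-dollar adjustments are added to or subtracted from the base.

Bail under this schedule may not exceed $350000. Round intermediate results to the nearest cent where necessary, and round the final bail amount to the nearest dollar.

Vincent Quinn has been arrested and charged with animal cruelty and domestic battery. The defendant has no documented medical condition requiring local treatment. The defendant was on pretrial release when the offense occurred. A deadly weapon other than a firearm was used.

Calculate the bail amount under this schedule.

$163575

Base amounts from the schedule: animal cruelty $5500; domestic battery $138000.
Stacking rule: highest base plus 15% of each additional charge. Highest is domestic battery at $138000. Additional: $5500 × 15% = $825. Combined base = $138000 + $825 = $138825.
Defendant was on pretrial release at the time (+$750 flat): $138825 + $750 = $139575.
A deadly weapon other than a firearm was used (+$24000 flat): $139575 + $24000 = $163575.
$163575 is within the $350000 maximum.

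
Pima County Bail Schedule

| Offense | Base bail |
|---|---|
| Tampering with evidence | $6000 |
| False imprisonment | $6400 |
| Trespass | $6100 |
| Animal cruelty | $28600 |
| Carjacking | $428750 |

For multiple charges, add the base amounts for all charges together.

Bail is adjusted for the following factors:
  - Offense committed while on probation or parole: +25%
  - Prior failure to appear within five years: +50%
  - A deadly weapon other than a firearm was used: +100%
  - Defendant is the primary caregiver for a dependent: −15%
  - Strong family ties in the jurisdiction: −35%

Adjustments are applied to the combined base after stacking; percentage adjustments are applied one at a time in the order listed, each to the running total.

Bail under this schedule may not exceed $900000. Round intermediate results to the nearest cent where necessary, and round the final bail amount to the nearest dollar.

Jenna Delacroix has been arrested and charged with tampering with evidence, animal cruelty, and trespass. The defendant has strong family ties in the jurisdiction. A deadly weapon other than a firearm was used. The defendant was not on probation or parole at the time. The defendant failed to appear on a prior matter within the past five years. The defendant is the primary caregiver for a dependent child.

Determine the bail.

Base amounts from the schedule: tampering with evidence $6000; animal cruelty $28600; trespass $6100.
Stacking rule: sum of all bases. $6000 + $28600 + $6100 = $40700.
Prior failure to appear within five years (+50%): $40700 × 1.5 = $61050.
A deadly weapon other than a firearm was used (+100%): $61050 × 2 = $122100.
Defendant is the primary caregiver for a dependent (−15%): $122100 × 0.85 = $103785.
Strong family ties in the jurisdiction (−35%): $103785 × 0.65 = $67460.25.
$67460.25 is within the $900000 maximum.
Rounded to the nearest dollar: $67460.

$67460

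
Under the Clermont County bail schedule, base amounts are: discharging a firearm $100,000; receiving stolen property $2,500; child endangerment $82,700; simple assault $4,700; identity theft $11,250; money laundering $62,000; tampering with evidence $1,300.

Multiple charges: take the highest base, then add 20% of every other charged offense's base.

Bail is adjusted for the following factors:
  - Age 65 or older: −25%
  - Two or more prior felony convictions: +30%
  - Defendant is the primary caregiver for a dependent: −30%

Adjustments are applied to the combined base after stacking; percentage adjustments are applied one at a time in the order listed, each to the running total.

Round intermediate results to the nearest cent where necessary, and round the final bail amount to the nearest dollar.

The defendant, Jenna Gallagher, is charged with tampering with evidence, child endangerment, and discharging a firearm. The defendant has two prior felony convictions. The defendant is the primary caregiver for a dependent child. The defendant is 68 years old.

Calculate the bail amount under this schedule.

Base amounts from the schedule: tampering with evidence $1,300; child endangerment $82,700; discharging a firearm $100,000.
Stacking rule: highest base plus 20% of each additional charge. Highest is discharging a firearm at $100,000. Additional: $1,300 × 20% = $260; $82,700 × 20% = $16,540. Combined base = $100,000 + $16,800 = $116,800.
Age 65 or older (−25%): $116,800 × 0.75 = $87,600.
Two or more prior felony convictions (+30%): $87,600 × 1.3 = $113,880.
Defendant is the primary caregiver for a dependent (−30%): $113,880 × 0.7 = $79,716.

$79,716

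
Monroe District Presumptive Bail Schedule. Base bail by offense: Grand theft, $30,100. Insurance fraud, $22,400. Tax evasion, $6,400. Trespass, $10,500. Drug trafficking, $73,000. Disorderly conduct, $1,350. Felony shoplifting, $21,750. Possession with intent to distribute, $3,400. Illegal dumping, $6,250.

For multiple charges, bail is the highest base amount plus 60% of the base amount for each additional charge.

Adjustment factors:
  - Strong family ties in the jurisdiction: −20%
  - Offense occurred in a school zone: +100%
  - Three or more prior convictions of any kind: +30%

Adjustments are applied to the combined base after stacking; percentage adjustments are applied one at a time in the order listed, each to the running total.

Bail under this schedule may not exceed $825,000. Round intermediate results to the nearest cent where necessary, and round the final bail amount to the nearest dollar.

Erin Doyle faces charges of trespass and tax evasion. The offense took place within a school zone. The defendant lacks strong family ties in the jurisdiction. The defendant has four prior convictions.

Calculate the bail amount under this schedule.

$37,284

Base amounts from the schedule: trespass $10,500; tax evasion $6,400.
Stacking rule: highest base plus 60% of each additional charge. Highest is trespass at $10,500. Additional: $6,400 × 60% = $3,840. Combined base = $10,500 + $3,840 = $14,340.
Offense occurred in a school zone (+100%): $14,340 × 2 = $28,680.
Three or more prior convictions of any kind (+30%): $28,680 × 1.3 = $37,284.
$37,284 is within the $825,000 maximum.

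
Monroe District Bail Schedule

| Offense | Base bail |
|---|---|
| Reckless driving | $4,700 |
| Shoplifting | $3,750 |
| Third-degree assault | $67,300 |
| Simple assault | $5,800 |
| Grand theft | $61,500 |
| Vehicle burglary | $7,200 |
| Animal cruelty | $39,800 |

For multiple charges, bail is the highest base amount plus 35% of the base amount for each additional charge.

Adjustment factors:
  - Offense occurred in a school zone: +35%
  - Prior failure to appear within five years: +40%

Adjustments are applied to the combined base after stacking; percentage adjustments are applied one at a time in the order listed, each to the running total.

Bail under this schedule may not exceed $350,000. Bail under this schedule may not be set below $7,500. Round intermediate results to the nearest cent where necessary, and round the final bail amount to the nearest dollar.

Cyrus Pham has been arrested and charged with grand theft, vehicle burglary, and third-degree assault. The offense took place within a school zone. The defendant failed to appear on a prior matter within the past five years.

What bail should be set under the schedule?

$172,642

Base amounts from the schedule: grand theft $61,500; vehicle burglary $7,200; third-degree assault $67,300.
Stacking rule: highest base plus 35% of each additional charge. Highest is third-degree assault at $67,300. Additional: $61,500 × 35% = $21,525; $7,200 × 35% = $2,520. Combined base = $67,300 + $24,045 = $91,345.
Offense occurred in a school zone (+35%): $91,345 × 1.35 = $123,315.75.
Prior failure to appear within five years (+40%): $123,315.75 × 1.4 = $172,642.05.
$172,642.05 is within the $350,000 maximum.
$172,642.05 is at or above the $7,500 minimum.
Rounded to the nearest dollar: $172,642.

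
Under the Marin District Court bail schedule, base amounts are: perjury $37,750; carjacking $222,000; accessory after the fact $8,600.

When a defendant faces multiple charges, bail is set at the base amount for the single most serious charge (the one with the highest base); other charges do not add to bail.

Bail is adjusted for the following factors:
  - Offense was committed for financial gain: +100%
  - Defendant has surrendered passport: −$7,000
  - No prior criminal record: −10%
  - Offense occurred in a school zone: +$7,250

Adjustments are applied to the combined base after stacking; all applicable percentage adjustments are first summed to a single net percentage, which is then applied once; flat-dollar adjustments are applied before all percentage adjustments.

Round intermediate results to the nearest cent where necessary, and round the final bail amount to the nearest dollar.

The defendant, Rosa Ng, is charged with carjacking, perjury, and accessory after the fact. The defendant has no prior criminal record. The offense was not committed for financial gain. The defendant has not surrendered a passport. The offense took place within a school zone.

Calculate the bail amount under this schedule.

Base amounts from the schedule: carjacking $222,000; perjury $37,750; accessory after the fact $8,600.
Stacking rule: use the highest base only. Highest is carjacking at $222,000. Combined base = $222,000.
Offense occurred in a school zone (+$7,250 flat): $222,000 + $7,250 = $229,250.
No prior criminal record (−10%): $229,250 × 0.9 = $206,325.

$206,325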